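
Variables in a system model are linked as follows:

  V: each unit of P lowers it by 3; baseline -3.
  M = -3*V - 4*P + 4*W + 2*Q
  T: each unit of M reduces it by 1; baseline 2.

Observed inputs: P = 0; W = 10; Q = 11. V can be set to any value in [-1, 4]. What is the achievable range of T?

-63 to -48

Intervening on V fixes its value directly, overriding its dependence on P.
Substituting into the M equation gives M = -3*V + 62.
Substituting into the T equation gives T = 3*V - 60.
Linear in V, so extremes are at the endpoints: V = -1 gives T = -63; V = 4 gives T = -48.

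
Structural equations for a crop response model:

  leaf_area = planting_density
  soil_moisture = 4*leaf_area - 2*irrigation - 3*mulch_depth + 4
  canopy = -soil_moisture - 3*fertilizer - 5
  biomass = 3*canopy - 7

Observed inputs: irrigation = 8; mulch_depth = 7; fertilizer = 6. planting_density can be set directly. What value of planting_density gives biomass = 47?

planting_density = -2

Substituting into the soil_moisture equation gives soil_moisture = 4*planting_density - 33.
Substituting into the canopy equation gives canopy = -4*planting_density + 10.
Substituting into the biomass equation gives biomass = -12*planting_density + 23.
Solve -12*planting_density + 23 = 47: planting_density = (47 - 23) / -12 = -2.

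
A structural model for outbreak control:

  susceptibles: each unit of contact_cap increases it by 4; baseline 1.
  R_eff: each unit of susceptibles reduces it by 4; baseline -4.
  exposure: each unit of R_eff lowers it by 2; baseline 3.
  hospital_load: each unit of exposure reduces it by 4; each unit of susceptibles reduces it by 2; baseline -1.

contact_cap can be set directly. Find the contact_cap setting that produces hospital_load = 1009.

Substituting into the R_eff equation gives R_eff = -16*contact_cap - 8.
Substituting into the exposure equation gives exposure = 32*contact_cap + 19.
Substituting into the hospital_load equation gives hospital_load = -136*contact_cap - 79.
Solve -136*contact_cap - 79 = 1009: contact_cap = (1009 + 79) / -136 = -8.

contact_cap = -8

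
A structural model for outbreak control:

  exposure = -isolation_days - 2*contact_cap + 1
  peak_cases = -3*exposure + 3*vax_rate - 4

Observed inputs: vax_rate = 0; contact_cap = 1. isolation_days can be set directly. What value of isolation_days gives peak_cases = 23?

isolation_days = 8

Substituting into the exposure equation gives exposure = -isolation_days - 1.
So peak_cases = 3*isolation_days - 1.
Solve 3*isolation_days - 1 = 23: isolation_days = (23 + 1) / 3 = 8.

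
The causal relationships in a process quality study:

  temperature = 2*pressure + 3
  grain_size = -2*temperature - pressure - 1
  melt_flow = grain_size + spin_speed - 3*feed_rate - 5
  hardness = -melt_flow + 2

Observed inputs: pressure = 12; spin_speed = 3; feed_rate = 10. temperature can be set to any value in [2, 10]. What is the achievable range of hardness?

Intervening on temperature fixes its value directly, overriding its dependence on pressure.
Substituting into the grain_size equation gives grain_size = -2*temperature - 13.
Substituting into the melt_flow equation gives melt_flow = -2*temperature - 45.
This gives hardness = 2*temperature + 47.
Linear in temperature, so extremes are at the endpoints: temperature = 2 gives hardness = 51; temperature = 10 gives hardness = 67.

51 to 67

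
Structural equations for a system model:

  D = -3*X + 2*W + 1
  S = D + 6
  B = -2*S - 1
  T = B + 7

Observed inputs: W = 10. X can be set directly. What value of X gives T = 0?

X = 8

Substituting into the D equation gives D = -3*X + 21.
Substituting into the S equation gives S = -3*X + 27.
This gives B = 6*X - 55.
This gives T = 6*X - 48.
Solve 6*X - 48 = 0: X = (0 + 48) / 6 = 8.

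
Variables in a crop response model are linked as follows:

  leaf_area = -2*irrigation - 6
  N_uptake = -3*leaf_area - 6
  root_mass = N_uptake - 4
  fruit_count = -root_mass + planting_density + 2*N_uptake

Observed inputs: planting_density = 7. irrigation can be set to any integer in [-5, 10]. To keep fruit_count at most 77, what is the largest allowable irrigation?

irrigation = 9

Substituting into the N_uptake equation gives N_uptake = 6*irrigation + 12.
Substituting into the root_mass equation gives root_mass = 6*irrigation + 8.
Substituting into the fruit_count equation gives fruit_count = 6*irrigation + 23.
Require 6*irrigation + 23 ≤ 77, so irrigation ≤ 9.
The largest integer in [-5, 10] satisfying this is 9.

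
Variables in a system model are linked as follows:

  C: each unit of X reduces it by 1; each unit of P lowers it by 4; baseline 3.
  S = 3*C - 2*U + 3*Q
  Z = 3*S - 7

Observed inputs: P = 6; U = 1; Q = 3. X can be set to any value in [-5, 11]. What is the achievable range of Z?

-274 to -130

Substituting into the C equation gives C = -X - 21.
Substituting into the S equation gives S = -3*X - 56.
Substituting into the Z equation gives Z = -9*X - 175.
Linear in X, so extremes are at the endpoints: X = -5 gives Z = -130; X = 11 gives Z = -274.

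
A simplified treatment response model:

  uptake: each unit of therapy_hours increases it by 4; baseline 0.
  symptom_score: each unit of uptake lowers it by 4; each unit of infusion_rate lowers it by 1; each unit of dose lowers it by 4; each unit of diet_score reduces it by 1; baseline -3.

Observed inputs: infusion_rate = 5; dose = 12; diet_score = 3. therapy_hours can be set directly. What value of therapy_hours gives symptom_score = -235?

Substituting into the symptom_score equation gives symptom_score = -16*therapy_hours - 59.
Solve -16*therapy_hours - 59 = -235: therapy_hours = (-235 + 59) / -16 = 11.

therapy_hours = 11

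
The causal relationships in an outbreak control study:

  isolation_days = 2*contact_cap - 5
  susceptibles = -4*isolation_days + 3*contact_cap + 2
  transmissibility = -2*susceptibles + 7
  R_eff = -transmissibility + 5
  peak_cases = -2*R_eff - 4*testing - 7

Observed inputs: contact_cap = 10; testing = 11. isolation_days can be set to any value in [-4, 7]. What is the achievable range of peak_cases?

-239 to -63

Intervening on isolation_days fixes its value directly, overriding its dependence on contact_cap.
Substituting into the susceptibles equation gives susceptibles = -4*isolation_days + 32.
This gives transmissibility = 8*isolation_days - 57.
So R_eff = -8*isolation_days + 62.
Substituting into the peak_cases equation gives peak_cases = 16*isolation_days - 175.
Linear in isolation_days, so extremes are at the endpoints: isolation_days = -4 gives peak_cases = -239; isolation_days = 7 gives peak_cases = -63.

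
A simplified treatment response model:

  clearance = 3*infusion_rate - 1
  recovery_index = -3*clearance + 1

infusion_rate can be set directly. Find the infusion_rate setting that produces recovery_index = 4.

infusion_rate = 0

Substituting into the recovery_index equation gives recovery_index = -9*infusion_rate + 4.
Solve -9*infusion_rate + 4 = 4: infusion_rate = (4 - 4) / -9 = 0.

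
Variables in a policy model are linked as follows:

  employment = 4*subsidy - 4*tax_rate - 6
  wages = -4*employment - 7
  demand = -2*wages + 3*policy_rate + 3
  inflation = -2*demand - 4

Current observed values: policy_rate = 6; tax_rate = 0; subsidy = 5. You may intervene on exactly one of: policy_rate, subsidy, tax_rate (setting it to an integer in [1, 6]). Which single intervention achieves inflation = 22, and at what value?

set tax_rate = 5

Intervening on policy_rate: inflation = -6*policy_rate - 262. Reaching 22 requires policy_rate = -142/3, not an integer.
Intervening on subsidy: inflation = -64*subsidy + 22. Reaching 22 requires subsidy = 0, outside [1, 6].
Intervening on tax_rate: with other inputs at their observed values, inflation = 64*tax_rate - 298. Solving for 22 gives tax_rate = 5, within [1, 6].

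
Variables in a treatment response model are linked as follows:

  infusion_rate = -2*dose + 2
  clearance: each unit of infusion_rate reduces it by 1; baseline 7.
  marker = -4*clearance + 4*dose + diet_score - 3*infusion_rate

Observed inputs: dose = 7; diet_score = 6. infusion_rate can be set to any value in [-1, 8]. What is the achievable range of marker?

5 to 14

Intervening on infusion_rate fixes its value directly, overriding its dependence on dose.
Substituting into the marker equation gives marker = infusion_rate + 6.
Linear in infusion_rate, so extremes are at the endpoints: infusion_rate = -1 gives marker = 5; infusion_rate = 8 gives marker = 14.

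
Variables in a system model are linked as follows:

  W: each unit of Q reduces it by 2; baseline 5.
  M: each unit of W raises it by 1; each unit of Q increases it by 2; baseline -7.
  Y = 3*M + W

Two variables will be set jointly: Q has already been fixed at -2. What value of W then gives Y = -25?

W = 2

With Q held at -2:
Intervening on W fixes its value directly, overriding its dependence on Q.
Substituting into the M equation gives M = W - 11.
Y becomes 4*W - 33.
Solve 4*W - 33 = -25: W = (-25 + 33) / 4 = 2.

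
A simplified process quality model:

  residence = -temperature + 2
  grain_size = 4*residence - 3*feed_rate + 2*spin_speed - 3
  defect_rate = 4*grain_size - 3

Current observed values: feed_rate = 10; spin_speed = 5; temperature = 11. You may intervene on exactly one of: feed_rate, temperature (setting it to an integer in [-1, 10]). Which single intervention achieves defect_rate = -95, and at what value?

set temperature = 2

Intervening on feed_rate: defect_rate = -12*feed_rate - 119. Reaching -95 requires feed_rate = -2, outside [-1, 10].
Intervening on temperature: with other inputs at their observed values, defect_rate = -16*temperature - 63. Solving for -95 gives temperature = 2, within [-1, 10].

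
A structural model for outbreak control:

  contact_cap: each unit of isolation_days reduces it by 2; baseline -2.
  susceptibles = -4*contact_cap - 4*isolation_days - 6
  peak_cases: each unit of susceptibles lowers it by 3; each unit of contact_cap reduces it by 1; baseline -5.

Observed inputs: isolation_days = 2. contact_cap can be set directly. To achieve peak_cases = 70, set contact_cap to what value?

Intervening on contact_cap fixes its value directly, overriding its dependence on isolation_days.
Substituting into the susceptibles equation gives susceptibles = -4*contact_cap - 14.
peak_cases becomes 11*contact_cap + 37.
Solve 11*contact_cap + 37 = 70: contact_cap = (70 - 37) / 11 = 3.

contact_cap = 3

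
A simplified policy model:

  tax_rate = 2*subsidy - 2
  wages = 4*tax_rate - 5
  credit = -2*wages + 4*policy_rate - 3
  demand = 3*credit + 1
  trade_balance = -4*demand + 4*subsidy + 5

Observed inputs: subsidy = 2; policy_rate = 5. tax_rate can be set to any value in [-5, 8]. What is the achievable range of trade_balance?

-795 to 453

Intervening on tax_rate fixes its value directly, overriding its dependence on subsidy.
Substituting into the credit equation gives credit = -8*tax_rate + 27.
Substituting into the demand equation gives demand = -24*tax_rate + 82.
This gives trade_balance = 96*tax_rate - 315.
Linear in tax_rate, so extremes are at the endpoints: tax_rate = -5 gives trade_balance = -795; tax_rate = 8 gives trade_balance = 453.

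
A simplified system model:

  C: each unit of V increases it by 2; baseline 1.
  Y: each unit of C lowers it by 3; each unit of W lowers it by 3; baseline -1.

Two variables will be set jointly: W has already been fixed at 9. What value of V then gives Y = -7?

V = -4

With W held at 9:
Substituting into the Y equation gives Y = -6*V - 31.
Solve -6*V - 31 = -7: V = (-7 + 31) / -6 = -4.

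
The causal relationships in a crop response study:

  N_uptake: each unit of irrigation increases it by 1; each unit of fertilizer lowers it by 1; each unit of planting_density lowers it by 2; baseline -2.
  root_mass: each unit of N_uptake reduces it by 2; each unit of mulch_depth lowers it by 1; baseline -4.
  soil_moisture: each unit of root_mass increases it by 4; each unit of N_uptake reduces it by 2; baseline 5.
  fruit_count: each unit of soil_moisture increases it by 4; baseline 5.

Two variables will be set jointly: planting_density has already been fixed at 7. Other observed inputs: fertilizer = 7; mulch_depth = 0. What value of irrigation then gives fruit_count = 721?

With planting_density held at 7:
Substituting into the N_uptake equation gives N_uptake = irrigation - 23.
root_mass becomes -2*irrigation + 42.
This gives soil_moisture = -10*irrigation + 219.
fruit_count becomes -40*irrigation + 881.
Solve -40*irrigation + 881 = 721: irrigation = (721 - 881) / -40 = 4.

irrigation = 4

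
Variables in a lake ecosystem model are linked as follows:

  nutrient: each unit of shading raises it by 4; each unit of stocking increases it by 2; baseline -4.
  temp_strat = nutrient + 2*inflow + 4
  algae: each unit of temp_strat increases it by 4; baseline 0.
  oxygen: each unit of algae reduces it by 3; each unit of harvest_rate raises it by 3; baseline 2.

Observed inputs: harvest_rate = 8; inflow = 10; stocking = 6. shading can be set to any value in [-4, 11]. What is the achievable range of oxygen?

-886 to -166

Substituting into the nutrient equation gives nutrient = 4*shading + 8.
So temp_strat = 4*shading + 32.
Substituting into the algae equation gives algae = 16*shading + 128.
So oxygen = -48*shading - 358.
Linear in shading, so extremes are at the endpoints: shading = -4 gives oxygen = -166; shading = 11 gives oxygen = -886.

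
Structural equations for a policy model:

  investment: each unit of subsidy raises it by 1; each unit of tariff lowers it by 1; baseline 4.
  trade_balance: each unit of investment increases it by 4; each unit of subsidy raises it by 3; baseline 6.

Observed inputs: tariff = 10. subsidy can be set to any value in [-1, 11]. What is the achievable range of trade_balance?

-25 to 59

Substituting into the investment equation gives investment = subsidy - 6.
Substituting into the trade_balance equation gives trade_balance = 7*subsidy - 18.
Linear in subsidy, so extremes are at the endpoints: subsidy = -1 gives trade_balance = -25; subsidy = 11 gives trade_balance = 59.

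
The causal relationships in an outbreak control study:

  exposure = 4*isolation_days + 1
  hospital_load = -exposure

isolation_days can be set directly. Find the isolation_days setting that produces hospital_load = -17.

isolation_days = 4

Substituting into the hospital_load equation gives hospital_load = -4*isolation_days - 1.
Solve -4*isolation_days - 1 = -17: isolation_days = (-17 + 1) / -4 = 4.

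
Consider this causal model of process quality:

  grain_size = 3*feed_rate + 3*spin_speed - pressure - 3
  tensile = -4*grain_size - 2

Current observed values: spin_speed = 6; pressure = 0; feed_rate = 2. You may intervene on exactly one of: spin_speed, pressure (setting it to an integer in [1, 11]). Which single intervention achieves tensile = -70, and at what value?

set pressure = 4

Intervening on spin_speed: tensile = -12*spin_speed - 14. Reaching -70 requires spin_speed = 14/3, not an integer.
Intervening on pressure: with other inputs at their observed values, tensile = 4*pressure - 86. Solving for -70 gives pressure = 4, within [1, 11].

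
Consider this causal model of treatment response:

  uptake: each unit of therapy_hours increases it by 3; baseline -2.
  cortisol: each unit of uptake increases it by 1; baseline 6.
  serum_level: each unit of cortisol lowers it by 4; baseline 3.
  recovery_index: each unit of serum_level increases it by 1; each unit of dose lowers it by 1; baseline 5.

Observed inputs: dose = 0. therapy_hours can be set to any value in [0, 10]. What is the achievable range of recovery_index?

Substituting into the cortisol equation gives cortisol = 3*therapy_hours + 4.
Substituting into the serum_level equation gives serum_level = -12*therapy_hours - 13.
So recovery_index = -12*therapy_hours - 8.
Linear in therapy_hours, so extremes are at the endpoints: therapy_hours = 0 gives recovery_index = -8; therapy_hours = 10 gives recovery_index = -128.

-128 to -8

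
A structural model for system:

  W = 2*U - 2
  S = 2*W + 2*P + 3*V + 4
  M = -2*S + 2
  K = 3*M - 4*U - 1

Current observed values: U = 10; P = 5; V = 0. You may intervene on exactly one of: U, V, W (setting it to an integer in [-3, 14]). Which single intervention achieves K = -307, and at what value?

Intervening on U: with other inputs at their observed values, K = -28*U - 55. Solving for -307 gives U = 9, within [-3, 14].
Intervening on V: K = -18*V - 335. Reaching -307 requires V = -14/9, not an integer.
Intervening on W: K = -12*W - 119. Reaching -307 requires W = 47/3, not an integer.

set U = 9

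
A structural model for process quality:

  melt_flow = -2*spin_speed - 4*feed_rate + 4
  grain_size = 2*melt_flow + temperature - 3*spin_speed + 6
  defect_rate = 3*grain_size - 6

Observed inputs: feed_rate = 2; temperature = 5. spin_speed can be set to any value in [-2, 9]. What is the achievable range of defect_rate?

-186 to 45

Substituting into the melt_flow equation gives melt_flow = -2*spin_speed - 4.
This gives grain_size = -7*spin_speed + 3.
Substituting into the defect_rate equation gives defect_rate = -21*spin_speed + 3.
Linear in spin_speed, so extremes are at the endpoints: spin_speed = -2 gives defect_rate = 45; spin_speed = 9 gives defect_rate = -186.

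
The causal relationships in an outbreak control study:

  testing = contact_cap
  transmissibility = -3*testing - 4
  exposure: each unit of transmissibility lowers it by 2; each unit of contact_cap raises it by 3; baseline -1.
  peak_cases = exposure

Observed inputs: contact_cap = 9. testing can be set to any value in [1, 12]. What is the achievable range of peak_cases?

40 to 106

Intervening on testing fixes its value directly, overriding its dependence on contact_cap.
Substituting into the exposure equation gives exposure = 6*testing + 34.
Substituting into the peak_cases equation gives peak_cases = 6*testing + 34.
Linear in testing, so extremes are at the endpoints: testing = 1 gives peak_cases = 40; testing = 12 gives peak_cases = 106.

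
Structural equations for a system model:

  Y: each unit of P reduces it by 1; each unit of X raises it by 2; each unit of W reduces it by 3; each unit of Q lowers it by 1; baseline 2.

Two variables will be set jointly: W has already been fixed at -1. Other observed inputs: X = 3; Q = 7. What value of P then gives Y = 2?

With W held at -1:
Substituting into the Y equation gives Y = -P + 4.
Solve -P + 4 = 2: P = (2 - 4) / -1 = 2.

P = 2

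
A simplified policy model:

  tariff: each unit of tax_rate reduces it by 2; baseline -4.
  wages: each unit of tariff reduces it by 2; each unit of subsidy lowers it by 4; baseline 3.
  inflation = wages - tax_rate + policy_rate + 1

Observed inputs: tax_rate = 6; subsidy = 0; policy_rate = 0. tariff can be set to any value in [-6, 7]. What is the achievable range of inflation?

Intervening on tariff fixes its value directly, overriding its dependence on tax_rate.
Substituting into the wages equation gives wages = -2*tariff + 3.
Substituting into the inflation equation gives inflation = -2*tariff - 2.
Linear in tariff, so extremes are at the endpoints: tariff = -6 gives inflation = 10; tariff = 7 gives inflation = -16.

-16 to 10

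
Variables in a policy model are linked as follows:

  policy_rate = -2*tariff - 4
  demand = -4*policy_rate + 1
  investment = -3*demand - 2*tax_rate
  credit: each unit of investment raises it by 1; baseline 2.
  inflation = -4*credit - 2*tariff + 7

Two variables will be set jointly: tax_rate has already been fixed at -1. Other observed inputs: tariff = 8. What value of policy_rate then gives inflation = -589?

With tax_rate held at -1:
Intervening on policy_rate fixes its value directly, overriding its dependence on tariff.
Substituting into the investment equation gives investment = 12*policy_rate - 1.
Substituting into the credit equation gives credit = 12*policy_rate + 1.
This gives inflation = -48*policy_rate - 13.
Solve -48*policy_rate - 13 = -589: policy_rate = (-589 + 13) / -48 = 12.

policy_rate = 12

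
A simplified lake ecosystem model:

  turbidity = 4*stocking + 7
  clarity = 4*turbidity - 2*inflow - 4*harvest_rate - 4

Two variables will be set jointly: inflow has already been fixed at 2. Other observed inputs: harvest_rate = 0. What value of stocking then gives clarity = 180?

With inflow held at 2:
Substituting into the clarity equation gives clarity = 16*stocking + 20.
Solve 16*stocking + 20 = 180: stocking = (180 - 20) / 16 = 10.

stocking = 10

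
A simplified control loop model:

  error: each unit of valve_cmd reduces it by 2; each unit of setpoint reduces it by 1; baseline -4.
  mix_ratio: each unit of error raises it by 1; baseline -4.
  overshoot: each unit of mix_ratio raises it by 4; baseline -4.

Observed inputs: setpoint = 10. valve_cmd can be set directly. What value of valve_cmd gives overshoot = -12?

valve_cmd = -8

Substituting into the error equation gives error = -2*valve_cmd - 14.
So mix_ratio = -2*valve_cmd - 18.
Substituting into the overshoot equation gives overshoot = -8*valve_cmd - 76.
Solve -8*valve_cmd - 76 = -12: valve_cmd = (-12 + 76) / -8 = -8.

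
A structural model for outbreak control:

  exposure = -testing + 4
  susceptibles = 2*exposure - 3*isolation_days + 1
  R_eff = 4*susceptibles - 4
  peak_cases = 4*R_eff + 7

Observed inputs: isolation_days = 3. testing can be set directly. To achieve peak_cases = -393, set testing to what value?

testing = 12

Substituting into the susceptibles equation gives susceptibles = -2*testing.
R_eff becomes -8*testing - 4.
Substituting into the peak_cases equation gives peak_cases = -32*testing - 9.
Solve -32*testing - 9 = -393: testing = (-393 + 9) / -32 = 12.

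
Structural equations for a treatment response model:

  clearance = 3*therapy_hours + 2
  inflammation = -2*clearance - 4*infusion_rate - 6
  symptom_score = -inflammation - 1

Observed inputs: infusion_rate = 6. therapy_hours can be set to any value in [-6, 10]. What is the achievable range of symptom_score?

-3 to 93

Substituting into the inflammation equation gives inflammation = -6*therapy_hours - 34.
So symptom_score = 6*therapy_hours + 33.
Linear in therapy_hours, so extremes are at the endpoints: therapy_hours = -6 gives symptom_score = -3; therapy_hours = 10 gives symptom_score = 93.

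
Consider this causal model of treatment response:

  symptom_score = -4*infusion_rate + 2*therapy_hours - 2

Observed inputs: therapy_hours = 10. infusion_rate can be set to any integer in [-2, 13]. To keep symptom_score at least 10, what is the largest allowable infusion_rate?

infusion_rate = 2

Substituting into the symptom_score equation gives symptom_score = -4*infusion_rate + 18.
Require -4*infusion_rate + 18 ≥ 10, so infusion_rate ≤ 2.
The largest integer in [-2, 13] satisfying this is 2.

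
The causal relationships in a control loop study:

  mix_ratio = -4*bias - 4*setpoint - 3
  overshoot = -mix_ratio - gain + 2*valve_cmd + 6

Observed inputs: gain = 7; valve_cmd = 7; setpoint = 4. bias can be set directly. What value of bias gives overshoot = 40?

Substituting into the mix_ratio equation gives mix_ratio = -4*bias - 19.
Substituting into the overshoot equation gives overshoot = 4*bias + 32.
Solve 4*bias + 32 = 40: bias = (40 - 32) / 4 = 2.

bias = 2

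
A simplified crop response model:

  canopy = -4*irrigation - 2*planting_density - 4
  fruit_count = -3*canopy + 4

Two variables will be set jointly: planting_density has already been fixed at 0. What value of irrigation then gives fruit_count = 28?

irrigation = 1

With planting_density held at 0:
Substituting into the canopy equation gives canopy = -4*irrigation - 4.
Substituting into the fruit_count equation gives fruit_count = 12*irrigation + 16.
Solve 12*irrigation + 16 = 28: irrigation = (28 - 16) / 12 = 1.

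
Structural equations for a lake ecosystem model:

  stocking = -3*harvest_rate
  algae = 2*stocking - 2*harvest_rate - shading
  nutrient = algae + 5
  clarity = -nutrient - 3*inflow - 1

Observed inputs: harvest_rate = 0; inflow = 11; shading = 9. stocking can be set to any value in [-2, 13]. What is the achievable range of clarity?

Intervening on stocking fixes its value directly, overriding its dependence on harvest_rate.
Substituting into the algae equation gives algae = 2*stocking - 9.
So nutrient = 2*stocking - 4.
Substituting into the clarity equation gives clarity = -2*stocking - 30.
Linear in stocking, so extremes are at the endpoints: stocking = -2 gives clarity = -26; stocking = 13 gives clarity = -56.

-56 to -26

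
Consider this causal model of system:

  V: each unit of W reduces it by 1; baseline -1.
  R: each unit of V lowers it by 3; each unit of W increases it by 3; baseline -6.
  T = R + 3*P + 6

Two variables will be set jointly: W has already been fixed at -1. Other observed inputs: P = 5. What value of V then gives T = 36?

With W held at -1:
Intervening on V fixes its value directly, overriding its dependence on W.
Substituting into the R equation gives R = -3*V - 9.
So T = -3*V + 12.
Solve -3*V + 12 = 36: V = (36 - 12) / -3 = -8.

V = -8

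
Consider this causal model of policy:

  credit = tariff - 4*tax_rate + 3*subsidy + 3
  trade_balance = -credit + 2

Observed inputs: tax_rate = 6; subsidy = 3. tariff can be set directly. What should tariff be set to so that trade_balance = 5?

Substituting into the credit equation gives credit = tariff - 12.
This gives trade_balance = -tariff + 14.
Solve -tariff + 14 = 5: tariff = (5 - 14) / -1 = 9.

tariff = 9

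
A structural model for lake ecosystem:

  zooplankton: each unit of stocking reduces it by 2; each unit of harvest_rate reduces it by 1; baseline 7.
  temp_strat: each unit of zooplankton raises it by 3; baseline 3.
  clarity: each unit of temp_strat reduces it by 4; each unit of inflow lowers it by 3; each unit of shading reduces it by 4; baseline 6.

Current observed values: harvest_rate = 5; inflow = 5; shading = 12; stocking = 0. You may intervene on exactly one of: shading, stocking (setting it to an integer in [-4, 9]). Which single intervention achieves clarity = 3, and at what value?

set stocking = 4

Intervening on shading: clarity = -4*shading - 45. Reaching 3 requires shading = -12, outside [-4, 9].
Intervening on stocking: with other inputs at their observed values, clarity = 24*stocking - 93. Solving for 3 gives stocking = 4, within [-4, 9].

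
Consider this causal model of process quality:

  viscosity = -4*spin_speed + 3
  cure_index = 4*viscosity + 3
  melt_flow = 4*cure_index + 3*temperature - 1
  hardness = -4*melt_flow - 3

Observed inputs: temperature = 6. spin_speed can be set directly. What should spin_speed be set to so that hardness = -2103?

spin_speed = -7

Substituting into the cure_index equation gives cure_index = -16*spin_speed + 15.
melt_flow becomes -64*spin_speed + 77.
So hardness = 256*spin_speed - 311.
Solve 256*spin_speed - 311 = -2103: spin_speed = (-2103 + 311) / 256 = -7.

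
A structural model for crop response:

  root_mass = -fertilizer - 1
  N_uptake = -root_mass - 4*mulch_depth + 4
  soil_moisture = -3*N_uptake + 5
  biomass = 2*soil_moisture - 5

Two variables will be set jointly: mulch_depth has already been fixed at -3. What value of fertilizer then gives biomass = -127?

fertilizer = 5

With mulch_depth held at -3:
Substituting into the N_uptake equation gives N_uptake = fertilizer + 17.
Substituting into the soil_moisture equation gives soil_moisture = -3*fertilizer - 46.
Substituting into the biomass equation gives biomass = -6*fertilizer - 97.
Solve -6*fertilizer - 97 = -127: fertilizer = (-127 + 97) / -6 = 5.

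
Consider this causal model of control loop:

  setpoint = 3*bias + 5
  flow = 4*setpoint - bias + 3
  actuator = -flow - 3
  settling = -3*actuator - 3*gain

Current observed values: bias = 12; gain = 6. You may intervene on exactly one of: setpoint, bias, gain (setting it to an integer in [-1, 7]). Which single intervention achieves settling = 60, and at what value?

set bias = 0

Intervening on setpoint: settling = 12*setpoint - 36. Reaching 60 requires setpoint = 8, outside [-1, 7].
Intervening on bias: with other inputs at their observed values, settling = 33*bias + 60. Solving for 60 gives bias = 0, within [-1, 7].
Intervening on gain: settling = -3*gain + 474. Reaching 60 requires gain = 138, outside [-1, 7].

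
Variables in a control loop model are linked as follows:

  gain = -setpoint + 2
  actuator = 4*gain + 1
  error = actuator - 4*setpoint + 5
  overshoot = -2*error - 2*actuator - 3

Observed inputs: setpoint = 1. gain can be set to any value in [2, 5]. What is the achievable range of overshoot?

-89 to -41

Intervening on gain fixes its value directly, overriding its dependence on setpoint.
Substituting into the error equation gives error = 4*gain + 2.
Substituting into the overshoot equation gives overshoot = -16*gain - 9.
Linear in gain, so extremes are at the endpoints: gain = 2 gives overshoot = -41; gain = 5 gives overshoot = -89.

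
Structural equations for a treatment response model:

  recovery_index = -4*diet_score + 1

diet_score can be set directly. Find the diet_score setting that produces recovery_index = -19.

diet_score = 5

Solve -4*diet_score + 1 = -19: diet_score = (-19 - 1) / -4 = 5.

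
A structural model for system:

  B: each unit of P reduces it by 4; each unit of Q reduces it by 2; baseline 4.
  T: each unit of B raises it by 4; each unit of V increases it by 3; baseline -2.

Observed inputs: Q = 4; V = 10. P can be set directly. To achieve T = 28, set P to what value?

P = -1

Substituting into the B equation gives B = -4*P - 4.
Substituting into the T equation gives T = -16*P + 12.
Solve -16*P + 12 = 28: P = (28 - 12) / -16 = -1.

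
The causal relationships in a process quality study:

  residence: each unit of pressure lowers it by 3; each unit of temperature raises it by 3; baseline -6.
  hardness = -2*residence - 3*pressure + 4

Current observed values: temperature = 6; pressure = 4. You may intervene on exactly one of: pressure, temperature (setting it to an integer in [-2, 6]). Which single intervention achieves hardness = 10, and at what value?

Intervening on pressure: hardness = 3*pressure - 20. Reaching 10 requires pressure = 10, outside [-2, 6].
Intervening on temperature: with other inputs at their observed values, hardness = -6*temperature + 28. Solving for 10 gives temperature = 3, within [-2, 6].

set temperature = 3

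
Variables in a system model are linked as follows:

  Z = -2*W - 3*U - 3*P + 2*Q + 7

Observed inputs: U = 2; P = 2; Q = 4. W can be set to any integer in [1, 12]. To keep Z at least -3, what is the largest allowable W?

Substituting into the Z equation gives Z = -2*W + 3.
Require -2*W + 3 ≥ -3, so W ≤ 3.
The largest integer in [1, 12] satisfying this is 3.

W = 3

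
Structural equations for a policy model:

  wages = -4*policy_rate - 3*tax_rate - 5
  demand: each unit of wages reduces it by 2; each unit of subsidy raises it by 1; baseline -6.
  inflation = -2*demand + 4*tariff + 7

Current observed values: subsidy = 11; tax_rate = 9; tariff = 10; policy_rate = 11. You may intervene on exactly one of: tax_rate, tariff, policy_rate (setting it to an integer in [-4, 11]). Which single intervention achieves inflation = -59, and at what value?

Intervening on tax_rate: inflation = -12*tax_rate - 159. Reaching -59 requires tax_rate = -25/3, not an integer.
Intervening on tariff: inflation = 4*tariff - 307. Reaching -59 requires tariff = 62, outside [-4, 11].
Intervening on policy_rate: with other inputs at their observed values, inflation = -16*policy_rate - 91. Solving for -59 gives policy_rate = -2, within [-4, 11].

set policy_rate = -2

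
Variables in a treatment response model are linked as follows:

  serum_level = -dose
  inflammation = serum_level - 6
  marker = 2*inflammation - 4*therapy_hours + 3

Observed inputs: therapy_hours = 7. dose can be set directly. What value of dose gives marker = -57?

Substituting into the inflammation equation gives inflammation = -dose - 6.
Substituting into the marker equation gives marker = -2*dose - 37.
Solve -2*dose - 37 = -57: dose = (-57 + 37) / -2 = 10.

dose = 10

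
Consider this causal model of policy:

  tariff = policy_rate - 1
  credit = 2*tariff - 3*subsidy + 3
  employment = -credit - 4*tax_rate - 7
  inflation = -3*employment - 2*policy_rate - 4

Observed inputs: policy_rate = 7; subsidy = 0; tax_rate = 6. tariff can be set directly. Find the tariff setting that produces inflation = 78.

Intervening on tariff fixes its value directly, overriding its dependence on policy_rate.
Substituting into the credit equation gives credit = 2*tariff + 3.
So employment = -2*tariff - 34.
inflation becomes 6*tariff + 84.
Solve 6*tariff + 84 = 78: tariff = (78 - 84) / 6 = -1.

tariff = -1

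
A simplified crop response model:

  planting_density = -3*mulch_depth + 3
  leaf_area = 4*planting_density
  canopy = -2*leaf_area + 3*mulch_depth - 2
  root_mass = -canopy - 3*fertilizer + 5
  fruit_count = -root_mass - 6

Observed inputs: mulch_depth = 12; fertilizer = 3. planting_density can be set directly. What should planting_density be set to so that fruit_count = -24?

Intervening on planting_density fixes its value directly, overriding its dependence on mulch_depth.
Substituting into the canopy equation gives canopy = -8*planting_density + 34.
This gives root_mass = 8*planting_density - 38.
So fruit_count = -8*planting_density + 32.
Solve -8*planting_density + 32 = -24: planting_density = (-24 - 32) / -8 = 7.

planting_density = 7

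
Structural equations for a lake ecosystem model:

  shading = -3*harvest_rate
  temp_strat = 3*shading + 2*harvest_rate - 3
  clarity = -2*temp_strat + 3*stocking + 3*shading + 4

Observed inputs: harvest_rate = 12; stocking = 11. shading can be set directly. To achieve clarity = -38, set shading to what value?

Intervening on shading fixes its value directly, overriding its dependence on harvest_rate.
Substituting into the temp_strat equation gives temp_strat = 3*shading + 21.
Substituting into the clarity equation gives clarity = -3*shading - 5.
Solve -3*shading - 5 = -38: shading = (-38 + 5) / -3 = 11.

shading = 11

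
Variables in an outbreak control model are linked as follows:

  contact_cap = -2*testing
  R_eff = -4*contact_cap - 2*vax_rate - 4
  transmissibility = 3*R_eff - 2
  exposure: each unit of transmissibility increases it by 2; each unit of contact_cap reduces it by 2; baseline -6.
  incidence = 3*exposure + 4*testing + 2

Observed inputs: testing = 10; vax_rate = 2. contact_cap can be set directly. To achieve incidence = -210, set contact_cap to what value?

Intervening on contact_cap fixes its value directly, overriding its dependence on testing.
Substituting into the R_eff equation gives R_eff = -4*contact_cap - 8.
transmissibility becomes -12*contact_cap - 26.
exposure becomes -26*contact_cap - 58.
incidence becomes -78*contact_cap - 132.
Solve -78*contact_cap - 132 = -210: contact_cap = (-210 + 132) / -78 = 1.

contact_cap = 1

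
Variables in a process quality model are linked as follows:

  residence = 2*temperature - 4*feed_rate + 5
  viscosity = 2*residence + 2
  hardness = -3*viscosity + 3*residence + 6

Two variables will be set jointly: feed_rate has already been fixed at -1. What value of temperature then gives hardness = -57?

With feed_rate held at -1:
Substituting into the residence equation gives residence = 2*temperature + 9.
So viscosity = 4*temperature + 20.
Substituting into the hardness equation gives hardness = -6*temperature - 27.
Solve -6*temperature - 27 = -57: temperature = (-57 + 27) / -6 = 5.

temperature = 5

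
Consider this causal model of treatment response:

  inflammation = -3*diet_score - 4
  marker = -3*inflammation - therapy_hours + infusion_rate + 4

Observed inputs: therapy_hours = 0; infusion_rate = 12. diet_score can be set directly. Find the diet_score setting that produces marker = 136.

diet_score = 12

Substituting into the marker equation gives marker = 9*diet_score + 28.
Solve 9*diet_score + 28 = 136: diet_score = (136 - 28) / 9 = 12.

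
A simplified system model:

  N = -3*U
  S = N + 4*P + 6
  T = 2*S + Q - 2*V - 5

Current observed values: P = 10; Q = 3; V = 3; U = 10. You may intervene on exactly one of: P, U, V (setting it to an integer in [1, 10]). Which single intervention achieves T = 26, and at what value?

Intervening on P: T = 8*P - 56. Reaching 26 requires P = 41/4, not an integer.
Intervening on U: T = -6*U + 84. Reaching 26 requires U = 29/3, not an integer.
Intervening on V: with other inputs at their observed values, T = -2*V + 30. Solving for 26 gives V = 2, within [1, 10].

set V = 2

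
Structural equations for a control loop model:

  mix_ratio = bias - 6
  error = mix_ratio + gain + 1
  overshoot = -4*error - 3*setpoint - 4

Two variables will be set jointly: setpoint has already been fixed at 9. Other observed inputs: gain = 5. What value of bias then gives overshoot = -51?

bias = 5

With setpoint held at 9:
Substituting into the error equation gives error = bias.
Substituting into the overshoot equation gives overshoot = -4*bias - 31.
Solve -4*bias - 31 = -51: bias = (-51 + 31) / -4 = 5.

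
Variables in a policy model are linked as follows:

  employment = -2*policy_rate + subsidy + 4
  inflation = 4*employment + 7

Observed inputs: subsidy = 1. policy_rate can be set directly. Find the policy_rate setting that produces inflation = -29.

Substituting into the employment equation gives employment = -2*policy_rate + 5.
Substituting into the inflation equation gives inflation = -8*policy_rate + 27.
Solve -8*policy_rate + 27 = -29: policy_rate = (-29 - 27) / -8 = 7.

policy_rate = 7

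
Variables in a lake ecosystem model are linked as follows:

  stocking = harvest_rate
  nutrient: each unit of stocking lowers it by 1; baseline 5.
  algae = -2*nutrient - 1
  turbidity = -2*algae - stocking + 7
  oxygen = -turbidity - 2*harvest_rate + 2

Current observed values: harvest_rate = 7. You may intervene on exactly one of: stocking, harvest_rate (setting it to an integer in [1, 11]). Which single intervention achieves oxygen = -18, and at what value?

Intervening on stocking: oxygen = 5*stocking - 41. Reaching -18 requires stocking = 23/5, not an integer.
Intervening on harvest_rate: with other inputs at their observed values, oxygen = 3*harvest_rate - 27. Solving for -18 gives harvest_rate = 3, within [1, 11].

set harvest_rate = 3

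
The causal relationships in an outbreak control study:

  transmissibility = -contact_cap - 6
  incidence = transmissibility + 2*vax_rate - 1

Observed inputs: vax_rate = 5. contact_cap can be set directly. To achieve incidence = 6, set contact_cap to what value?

contact_cap = -3

Substituting into the incidence equation gives incidence = -contact_cap + 3.
Solve -contact_cap + 3 = 6: contact_cap = (6 - 3) / -1 = -3.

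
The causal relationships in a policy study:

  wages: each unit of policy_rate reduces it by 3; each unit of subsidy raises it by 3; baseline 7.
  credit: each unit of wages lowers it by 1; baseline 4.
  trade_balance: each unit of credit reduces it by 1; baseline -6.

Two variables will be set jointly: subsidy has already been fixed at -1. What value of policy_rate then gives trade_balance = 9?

policy_rate = -5

With subsidy held at -1:
Substituting into the wages equation gives wages = -3*policy_rate + 4.
So credit = 3*policy_rate.
trade_balance becomes -3*policy_rate - 6.
Solve -3*policy_rate - 6 = 9: policy_rate = (9 + 6) / -3 = -5.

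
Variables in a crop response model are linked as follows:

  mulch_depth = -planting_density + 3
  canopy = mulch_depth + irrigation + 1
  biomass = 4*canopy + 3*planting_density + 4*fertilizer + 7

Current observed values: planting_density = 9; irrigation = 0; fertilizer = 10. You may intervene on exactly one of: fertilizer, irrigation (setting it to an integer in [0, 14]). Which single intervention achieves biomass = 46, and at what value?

set fertilizer = 8

Intervening on fertilizer: with other inputs at their observed values, biomass = 4*fertilizer + 14. Solving for 46 gives fertilizer = 8, within [0, 14].
Intervening on irrigation: biomass = 4*irrigation + 54. Reaching 46 requires irrigation = -2, outside [0, 14].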